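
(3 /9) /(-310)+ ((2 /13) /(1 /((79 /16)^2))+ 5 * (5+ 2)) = 29982833 /773760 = 38.75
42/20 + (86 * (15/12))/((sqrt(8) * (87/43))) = 21/10 + 9245 * sqrt(2)/696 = 20.89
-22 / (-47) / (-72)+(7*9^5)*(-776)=-320754168.01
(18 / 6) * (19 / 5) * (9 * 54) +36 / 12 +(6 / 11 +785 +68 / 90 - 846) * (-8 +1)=590168 / 99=5961.29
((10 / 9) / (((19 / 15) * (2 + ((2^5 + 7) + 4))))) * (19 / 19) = 10 / 513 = 0.02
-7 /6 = -1.17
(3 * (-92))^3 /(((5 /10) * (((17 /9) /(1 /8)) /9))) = -425747664 /17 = -25043980.24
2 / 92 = 0.02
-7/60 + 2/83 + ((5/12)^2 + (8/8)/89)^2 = -3980885153/68163690240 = -0.06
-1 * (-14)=14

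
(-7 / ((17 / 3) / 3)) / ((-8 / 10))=315 / 68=4.63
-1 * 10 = -10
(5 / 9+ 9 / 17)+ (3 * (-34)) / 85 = -88 / 765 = -0.12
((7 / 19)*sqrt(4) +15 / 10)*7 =595 / 38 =15.66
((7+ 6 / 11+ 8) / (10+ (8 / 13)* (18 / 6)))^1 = 2223 / 1694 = 1.31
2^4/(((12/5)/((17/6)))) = 170/9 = 18.89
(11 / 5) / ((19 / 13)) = 143 / 95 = 1.51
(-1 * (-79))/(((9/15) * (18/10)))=1975/27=73.15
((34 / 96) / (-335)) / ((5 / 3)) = -17 / 26800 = -0.00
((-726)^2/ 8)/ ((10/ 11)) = 1449459/ 20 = 72472.95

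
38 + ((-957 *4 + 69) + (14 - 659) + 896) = -3470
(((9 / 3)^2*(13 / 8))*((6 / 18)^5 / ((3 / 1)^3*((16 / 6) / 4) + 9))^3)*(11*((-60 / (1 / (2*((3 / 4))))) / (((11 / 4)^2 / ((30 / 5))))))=-520 / 12784876137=-0.00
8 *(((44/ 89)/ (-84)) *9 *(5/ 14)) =-660/ 4361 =-0.15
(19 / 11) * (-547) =-944.82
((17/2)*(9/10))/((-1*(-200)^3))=153/160000000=0.00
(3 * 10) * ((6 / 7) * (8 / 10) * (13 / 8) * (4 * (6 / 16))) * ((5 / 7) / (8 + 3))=1755 / 539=3.26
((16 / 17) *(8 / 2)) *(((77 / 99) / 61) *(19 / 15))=8512 / 139995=0.06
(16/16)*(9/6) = 3/2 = 1.50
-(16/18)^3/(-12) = 128/2187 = 0.06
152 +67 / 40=6147 / 40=153.68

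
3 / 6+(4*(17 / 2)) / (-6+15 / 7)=-449 / 54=-8.31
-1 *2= -2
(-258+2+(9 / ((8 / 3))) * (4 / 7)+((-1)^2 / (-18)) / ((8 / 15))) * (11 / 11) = -85403 / 336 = -254.18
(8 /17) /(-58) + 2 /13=934 /6409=0.15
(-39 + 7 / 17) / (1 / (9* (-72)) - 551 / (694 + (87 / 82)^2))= 1986871939200 / 40892901209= 48.59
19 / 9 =2.11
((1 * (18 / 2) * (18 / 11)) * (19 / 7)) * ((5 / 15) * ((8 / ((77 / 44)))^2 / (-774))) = -58368 / 162239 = -0.36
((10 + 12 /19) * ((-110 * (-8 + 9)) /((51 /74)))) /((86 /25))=-20553500 /41667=-493.28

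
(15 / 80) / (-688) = -3 / 11008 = -0.00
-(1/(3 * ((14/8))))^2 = -16/441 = -0.04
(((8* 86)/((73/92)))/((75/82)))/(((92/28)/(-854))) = -246396.24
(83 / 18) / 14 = 83 / 252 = 0.33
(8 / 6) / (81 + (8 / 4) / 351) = 468 / 28433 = 0.02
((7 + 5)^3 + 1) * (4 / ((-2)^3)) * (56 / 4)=-12103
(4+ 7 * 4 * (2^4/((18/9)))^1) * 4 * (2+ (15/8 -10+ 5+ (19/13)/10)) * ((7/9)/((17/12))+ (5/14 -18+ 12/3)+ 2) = 76603991/7735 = 9903.55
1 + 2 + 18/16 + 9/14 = 267/56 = 4.77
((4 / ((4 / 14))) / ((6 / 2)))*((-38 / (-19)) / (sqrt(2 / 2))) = 28 / 3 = 9.33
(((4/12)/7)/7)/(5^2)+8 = 29401/3675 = 8.00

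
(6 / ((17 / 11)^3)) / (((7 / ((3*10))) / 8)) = 1916640 / 34391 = 55.73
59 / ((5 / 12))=141.60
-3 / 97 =-0.03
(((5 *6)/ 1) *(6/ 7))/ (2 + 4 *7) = 6/ 7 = 0.86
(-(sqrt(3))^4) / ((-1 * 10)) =9 / 10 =0.90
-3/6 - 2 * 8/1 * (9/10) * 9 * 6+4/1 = -7741/10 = -774.10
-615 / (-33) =205 / 11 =18.64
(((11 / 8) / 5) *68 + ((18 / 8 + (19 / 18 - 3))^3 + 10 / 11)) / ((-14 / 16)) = -50391701 / 2245320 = -22.44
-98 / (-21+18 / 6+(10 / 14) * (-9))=686 / 171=4.01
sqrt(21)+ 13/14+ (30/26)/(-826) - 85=-451387/5369+ sqrt(21)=-79.49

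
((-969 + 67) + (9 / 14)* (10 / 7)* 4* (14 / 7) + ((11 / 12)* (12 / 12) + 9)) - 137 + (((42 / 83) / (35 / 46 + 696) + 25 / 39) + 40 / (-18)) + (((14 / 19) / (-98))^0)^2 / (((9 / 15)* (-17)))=-1061358905780611 / 1037075873652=-1023.41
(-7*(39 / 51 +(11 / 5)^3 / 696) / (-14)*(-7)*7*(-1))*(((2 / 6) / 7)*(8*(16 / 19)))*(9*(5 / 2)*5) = 689.69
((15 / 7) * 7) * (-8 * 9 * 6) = -6480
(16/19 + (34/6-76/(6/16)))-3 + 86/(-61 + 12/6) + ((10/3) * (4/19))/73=-49248550/245499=-200.61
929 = 929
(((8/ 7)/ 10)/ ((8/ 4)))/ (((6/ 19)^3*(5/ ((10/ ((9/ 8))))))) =27436/ 8505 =3.23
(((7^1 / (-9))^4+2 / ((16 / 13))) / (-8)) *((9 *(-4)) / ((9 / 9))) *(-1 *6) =-104501 / 1944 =-53.76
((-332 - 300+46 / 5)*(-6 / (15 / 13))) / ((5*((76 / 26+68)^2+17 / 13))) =4560972 / 35429375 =0.13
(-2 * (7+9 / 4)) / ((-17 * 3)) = 37 / 102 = 0.36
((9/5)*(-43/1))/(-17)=387/85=4.55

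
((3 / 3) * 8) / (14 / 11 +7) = 0.97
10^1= 10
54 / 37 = 1.46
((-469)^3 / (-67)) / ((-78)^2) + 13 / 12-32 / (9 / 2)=83503 / 338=247.05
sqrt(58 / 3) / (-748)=-sqrt(174) / 2244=-0.01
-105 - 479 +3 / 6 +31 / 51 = -59455 / 102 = -582.89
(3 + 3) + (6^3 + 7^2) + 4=275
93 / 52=1.79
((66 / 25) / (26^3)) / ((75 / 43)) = 473 / 5492500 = 0.00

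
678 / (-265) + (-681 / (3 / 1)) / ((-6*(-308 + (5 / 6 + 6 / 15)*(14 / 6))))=-19520883 / 7277165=-2.68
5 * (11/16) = 55/16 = 3.44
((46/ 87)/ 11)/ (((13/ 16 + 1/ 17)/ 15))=62560/ 75603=0.83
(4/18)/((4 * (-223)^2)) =1/895122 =0.00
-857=-857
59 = 59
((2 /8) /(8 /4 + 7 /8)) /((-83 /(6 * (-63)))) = 756 /1909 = 0.40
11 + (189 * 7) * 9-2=11916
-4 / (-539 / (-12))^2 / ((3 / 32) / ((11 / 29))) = -6144 / 765919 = -0.01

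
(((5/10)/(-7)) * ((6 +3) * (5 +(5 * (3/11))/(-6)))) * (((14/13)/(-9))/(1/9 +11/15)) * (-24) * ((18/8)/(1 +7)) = -2.93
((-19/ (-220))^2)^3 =47045881/ 113379904000000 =0.00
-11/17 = -0.65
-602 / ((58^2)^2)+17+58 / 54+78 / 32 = 6267200687 / 305545392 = 20.51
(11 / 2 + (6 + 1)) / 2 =25 / 4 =6.25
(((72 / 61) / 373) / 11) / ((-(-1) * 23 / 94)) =6768 / 5756509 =0.00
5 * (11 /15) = 11 /3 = 3.67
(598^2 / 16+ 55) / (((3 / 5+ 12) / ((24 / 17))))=2510.39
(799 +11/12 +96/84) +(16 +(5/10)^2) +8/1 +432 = 52807/42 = 1257.31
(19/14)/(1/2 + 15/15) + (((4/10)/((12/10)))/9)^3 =124666/137781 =0.90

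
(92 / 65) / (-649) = -92 / 42185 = -0.00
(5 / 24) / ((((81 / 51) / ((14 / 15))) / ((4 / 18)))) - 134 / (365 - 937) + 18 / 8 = 3141761 / 1250964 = 2.51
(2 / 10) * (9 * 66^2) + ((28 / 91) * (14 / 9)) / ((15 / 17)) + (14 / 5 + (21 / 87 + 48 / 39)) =79860511 / 10179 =7845.61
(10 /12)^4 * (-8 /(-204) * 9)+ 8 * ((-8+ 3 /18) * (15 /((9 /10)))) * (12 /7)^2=-552238175 /179928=-3069.22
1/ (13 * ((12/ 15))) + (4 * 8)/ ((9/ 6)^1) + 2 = 3655/ 156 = 23.43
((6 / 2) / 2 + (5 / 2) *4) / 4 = 23 / 8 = 2.88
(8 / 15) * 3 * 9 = 72 / 5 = 14.40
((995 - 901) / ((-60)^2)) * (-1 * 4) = -47 / 450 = -0.10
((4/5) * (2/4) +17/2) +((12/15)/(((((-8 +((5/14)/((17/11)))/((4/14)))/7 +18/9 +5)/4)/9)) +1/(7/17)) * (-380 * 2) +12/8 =-547277028/99505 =-5500.00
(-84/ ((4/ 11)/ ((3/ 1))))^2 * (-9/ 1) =-4322241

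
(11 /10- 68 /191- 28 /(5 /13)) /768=-137627 /1466880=-0.09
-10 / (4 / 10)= -25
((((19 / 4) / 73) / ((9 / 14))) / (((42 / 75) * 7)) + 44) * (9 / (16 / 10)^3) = 101237375 / 1046528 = 96.74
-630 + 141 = -489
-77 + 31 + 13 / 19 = -861 / 19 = -45.32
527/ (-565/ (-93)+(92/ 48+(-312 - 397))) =-65348/ 86925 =-0.75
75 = 75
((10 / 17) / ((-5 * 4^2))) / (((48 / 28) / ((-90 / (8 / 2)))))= 0.10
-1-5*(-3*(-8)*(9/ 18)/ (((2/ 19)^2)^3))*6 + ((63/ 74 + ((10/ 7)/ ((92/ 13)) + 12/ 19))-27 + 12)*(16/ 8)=-239615752733379/ 905464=-264633108.26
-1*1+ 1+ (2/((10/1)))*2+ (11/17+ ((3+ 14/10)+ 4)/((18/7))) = 220/51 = 4.31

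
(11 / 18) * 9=11 / 2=5.50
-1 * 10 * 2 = -20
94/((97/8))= 752/97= 7.75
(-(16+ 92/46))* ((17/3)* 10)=-1020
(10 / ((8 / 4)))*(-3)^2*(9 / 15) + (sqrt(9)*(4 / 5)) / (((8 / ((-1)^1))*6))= 539 / 20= 26.95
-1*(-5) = 5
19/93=0.20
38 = 38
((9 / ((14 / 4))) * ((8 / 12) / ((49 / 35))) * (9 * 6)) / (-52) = -810 / 637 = -1.27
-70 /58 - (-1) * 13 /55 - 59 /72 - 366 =-42237001 /114840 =-367.79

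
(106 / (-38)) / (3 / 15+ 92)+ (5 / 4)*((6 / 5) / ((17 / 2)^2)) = -24031 / 2531351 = -0.01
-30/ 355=-6/ 71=-0.08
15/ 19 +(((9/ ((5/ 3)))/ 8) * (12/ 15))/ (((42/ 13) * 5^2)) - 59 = -58.20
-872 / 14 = -436 / 7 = -62.29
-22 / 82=-0.27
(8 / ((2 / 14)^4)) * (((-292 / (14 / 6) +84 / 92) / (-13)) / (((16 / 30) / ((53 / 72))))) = 605996965 / 2392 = 253343.21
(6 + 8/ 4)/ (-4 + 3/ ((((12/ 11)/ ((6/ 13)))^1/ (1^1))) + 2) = -208/ 19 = -10.95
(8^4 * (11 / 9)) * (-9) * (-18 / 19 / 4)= 202752 / 19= 10671.16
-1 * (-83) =83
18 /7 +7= 67 /7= 9.57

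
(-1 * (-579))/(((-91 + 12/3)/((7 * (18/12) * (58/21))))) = -193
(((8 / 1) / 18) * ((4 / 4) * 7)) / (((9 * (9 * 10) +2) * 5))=1 / 1305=0.00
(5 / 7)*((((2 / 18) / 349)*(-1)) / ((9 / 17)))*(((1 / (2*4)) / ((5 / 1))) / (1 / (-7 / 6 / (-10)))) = -17 / 13569120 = -0.00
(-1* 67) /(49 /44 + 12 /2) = -2948 /313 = -9.42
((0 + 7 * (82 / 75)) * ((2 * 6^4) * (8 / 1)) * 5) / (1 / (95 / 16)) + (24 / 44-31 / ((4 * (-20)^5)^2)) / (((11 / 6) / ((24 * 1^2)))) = 5837611991039999996931 / 1239040000000000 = 4711399.14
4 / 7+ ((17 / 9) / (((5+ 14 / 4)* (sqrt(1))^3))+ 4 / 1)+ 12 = 1058 / 63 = 16.79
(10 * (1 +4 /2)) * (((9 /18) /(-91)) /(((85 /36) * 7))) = -108 /10829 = -0.01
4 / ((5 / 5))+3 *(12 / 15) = 32 / 5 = 6.40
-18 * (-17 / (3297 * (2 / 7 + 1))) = 34 / 471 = 0.07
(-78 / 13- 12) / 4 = -9 / 2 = -4.50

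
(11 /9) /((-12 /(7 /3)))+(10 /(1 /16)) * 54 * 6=16796083 /324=51839.76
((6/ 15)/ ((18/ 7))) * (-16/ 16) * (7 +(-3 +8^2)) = -476/ 45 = -10.58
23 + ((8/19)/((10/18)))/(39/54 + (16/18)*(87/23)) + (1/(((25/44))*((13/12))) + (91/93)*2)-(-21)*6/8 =165153477379/3884396100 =42.52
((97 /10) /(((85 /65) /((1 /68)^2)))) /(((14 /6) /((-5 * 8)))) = -3783 /137564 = -0.03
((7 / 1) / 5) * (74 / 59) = 518 / 295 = 1.76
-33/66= -1/2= -0.50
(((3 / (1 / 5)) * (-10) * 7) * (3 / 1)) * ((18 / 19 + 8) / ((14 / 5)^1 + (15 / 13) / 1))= -34807500 / 4883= -7128.30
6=6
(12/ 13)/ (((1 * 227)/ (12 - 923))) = -10932/ 2951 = -3.70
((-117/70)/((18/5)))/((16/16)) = -13/28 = -0.46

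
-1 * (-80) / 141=80 / 141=0.57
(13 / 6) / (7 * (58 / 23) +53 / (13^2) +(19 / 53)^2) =141941579 / 1185384624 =0.12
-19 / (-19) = 1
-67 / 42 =-1.60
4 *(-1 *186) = -744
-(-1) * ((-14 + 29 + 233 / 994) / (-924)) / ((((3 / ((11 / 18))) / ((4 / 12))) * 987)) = -15143 / 13350509424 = -0.00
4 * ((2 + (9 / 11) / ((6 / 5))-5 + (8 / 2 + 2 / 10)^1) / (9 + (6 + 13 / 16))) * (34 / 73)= 9792 / 44165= 0.22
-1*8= -8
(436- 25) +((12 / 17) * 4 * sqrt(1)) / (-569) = 3975555 / 9673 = 411.00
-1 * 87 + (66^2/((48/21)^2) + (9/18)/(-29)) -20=1348845/1856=726.75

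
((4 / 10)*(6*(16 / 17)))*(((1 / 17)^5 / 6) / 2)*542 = 8672 / 120687845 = 0.00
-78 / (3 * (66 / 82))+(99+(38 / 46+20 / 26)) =673840 / 9867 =68.29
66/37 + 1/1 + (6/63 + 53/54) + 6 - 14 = -57895/13986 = -4.14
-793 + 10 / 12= -4753 / 6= -792.17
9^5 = 59049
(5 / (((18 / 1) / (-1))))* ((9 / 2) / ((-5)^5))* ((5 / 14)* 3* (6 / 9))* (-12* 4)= -12 / 875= -0.01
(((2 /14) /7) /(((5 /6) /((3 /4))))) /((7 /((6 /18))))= 3 /3430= 0.00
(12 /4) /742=3 /742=0.00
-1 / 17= -0.06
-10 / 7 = -1.43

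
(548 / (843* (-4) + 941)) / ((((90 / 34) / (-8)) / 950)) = 832960 / 1287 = 647.21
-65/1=-65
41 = 41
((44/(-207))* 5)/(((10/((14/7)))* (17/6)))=-0.08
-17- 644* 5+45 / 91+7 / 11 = -3239105 / 1001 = -3235.87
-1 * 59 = -59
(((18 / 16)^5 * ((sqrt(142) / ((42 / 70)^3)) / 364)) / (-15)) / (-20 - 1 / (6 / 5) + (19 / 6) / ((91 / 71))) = 0.00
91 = 91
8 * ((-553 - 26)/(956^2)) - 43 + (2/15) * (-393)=-54496329/571210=-95.41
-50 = -50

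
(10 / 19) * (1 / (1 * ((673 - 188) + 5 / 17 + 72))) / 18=85 / 1620054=0.00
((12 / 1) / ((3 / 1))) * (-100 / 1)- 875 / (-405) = -32225 / 81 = -397.84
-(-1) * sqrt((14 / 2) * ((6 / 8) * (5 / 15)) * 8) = sqrt(14) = 3.74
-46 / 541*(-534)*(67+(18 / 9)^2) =1744044 / 541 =3223.74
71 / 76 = 0.93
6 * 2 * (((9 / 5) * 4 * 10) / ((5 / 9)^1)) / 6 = 1296 / 5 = 259.20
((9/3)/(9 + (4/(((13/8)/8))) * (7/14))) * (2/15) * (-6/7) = -156/8575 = -0.02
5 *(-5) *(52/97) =-1300/97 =-13.40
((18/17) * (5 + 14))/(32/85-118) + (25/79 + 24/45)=4020818/5923815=0.68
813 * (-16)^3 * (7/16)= -1456896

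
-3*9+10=-17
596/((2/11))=3278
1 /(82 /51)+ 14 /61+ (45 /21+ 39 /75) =3.51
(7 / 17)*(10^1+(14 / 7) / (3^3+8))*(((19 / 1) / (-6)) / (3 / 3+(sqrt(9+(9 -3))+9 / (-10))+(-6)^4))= -86683168 / 8567287071+66880*sqrt(15) / 8567287071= -0.01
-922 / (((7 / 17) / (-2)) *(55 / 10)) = 62696 / 77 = 814.23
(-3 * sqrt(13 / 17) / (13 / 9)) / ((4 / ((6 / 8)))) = -81 * sqrt(221) / 3536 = -0.34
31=31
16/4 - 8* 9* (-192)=13828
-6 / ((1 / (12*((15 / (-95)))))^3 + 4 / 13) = -3639168 / 97457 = -37.34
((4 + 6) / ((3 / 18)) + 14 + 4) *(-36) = -2808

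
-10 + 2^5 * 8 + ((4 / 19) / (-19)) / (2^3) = 177611 / 722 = 246.00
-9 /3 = -3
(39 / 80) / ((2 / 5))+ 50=1639 / 32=51.22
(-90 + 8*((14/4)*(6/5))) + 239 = 913/5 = 182.60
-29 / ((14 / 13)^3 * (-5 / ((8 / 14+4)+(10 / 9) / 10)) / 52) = 48867871 / 43218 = 1130.73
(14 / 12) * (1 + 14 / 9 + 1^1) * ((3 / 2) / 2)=28 / 9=3.11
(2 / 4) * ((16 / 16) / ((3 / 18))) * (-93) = -279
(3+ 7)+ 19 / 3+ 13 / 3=62 / 3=20.67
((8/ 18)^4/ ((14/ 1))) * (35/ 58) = 0.00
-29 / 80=-0.36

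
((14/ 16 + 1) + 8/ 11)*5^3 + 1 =28713/ 88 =326.28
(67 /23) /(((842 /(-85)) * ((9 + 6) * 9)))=-1139 /522882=-0.00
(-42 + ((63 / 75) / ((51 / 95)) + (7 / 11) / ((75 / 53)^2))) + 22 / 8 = -157223791 / 4207500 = -37.37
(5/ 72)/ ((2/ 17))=85/ 144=0.59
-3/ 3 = -1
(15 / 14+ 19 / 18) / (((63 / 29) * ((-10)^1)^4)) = 1943 / 19845000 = 0.00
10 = 10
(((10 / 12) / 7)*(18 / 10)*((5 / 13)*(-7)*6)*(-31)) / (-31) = -45 / 13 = -3.46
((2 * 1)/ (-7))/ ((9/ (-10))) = 20/ 63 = 0.32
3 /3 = 1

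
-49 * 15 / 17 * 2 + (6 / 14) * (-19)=-11259 / 119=-94.61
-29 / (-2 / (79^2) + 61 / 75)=-35.67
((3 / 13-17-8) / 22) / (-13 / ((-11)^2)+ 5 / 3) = -5313 / 7358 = -0.72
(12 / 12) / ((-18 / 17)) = -17 / 18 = -0.94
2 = 2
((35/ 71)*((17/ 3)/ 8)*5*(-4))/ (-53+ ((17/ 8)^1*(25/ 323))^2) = 4909600/ 37241133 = 0.13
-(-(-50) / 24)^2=-625 / 144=-4.34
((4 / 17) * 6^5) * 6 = 186624 / 17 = 10977.88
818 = 818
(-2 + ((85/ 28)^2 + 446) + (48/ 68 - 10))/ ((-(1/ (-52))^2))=-999902865/ 833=-1200363.58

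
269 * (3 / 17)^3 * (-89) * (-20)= 12928140 / 4913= 2631.41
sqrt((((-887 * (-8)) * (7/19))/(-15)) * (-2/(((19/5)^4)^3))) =12500 * sqrt(1769565)/2681615217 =0.01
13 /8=1.62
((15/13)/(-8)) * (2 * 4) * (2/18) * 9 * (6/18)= -5/13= -0.38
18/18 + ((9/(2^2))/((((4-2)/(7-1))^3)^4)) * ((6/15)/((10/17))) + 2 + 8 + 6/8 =20327912/25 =813116.48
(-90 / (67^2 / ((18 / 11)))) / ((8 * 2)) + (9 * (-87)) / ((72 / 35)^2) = -1754208415 / 9480768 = -185.03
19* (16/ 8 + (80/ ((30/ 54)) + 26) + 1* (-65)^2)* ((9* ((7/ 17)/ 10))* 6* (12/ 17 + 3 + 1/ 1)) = 252634032/ 289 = 874166.20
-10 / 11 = -0.91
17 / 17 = 1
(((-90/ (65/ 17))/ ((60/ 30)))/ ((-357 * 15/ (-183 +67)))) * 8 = -928/ 455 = -2.04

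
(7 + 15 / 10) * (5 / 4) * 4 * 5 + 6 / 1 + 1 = 439 / 2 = 219.50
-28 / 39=-0.72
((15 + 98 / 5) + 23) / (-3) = -96 / 5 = -19.20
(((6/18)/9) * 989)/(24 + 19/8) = 7912/5697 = 1.39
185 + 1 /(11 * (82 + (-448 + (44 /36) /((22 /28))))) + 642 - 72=755.00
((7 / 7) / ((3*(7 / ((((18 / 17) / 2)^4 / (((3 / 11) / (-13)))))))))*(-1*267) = 27833949 / 584647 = 47.61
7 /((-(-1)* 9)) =7 /9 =0.78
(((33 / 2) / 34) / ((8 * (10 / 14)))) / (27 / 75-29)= -1155 / 389504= -0.00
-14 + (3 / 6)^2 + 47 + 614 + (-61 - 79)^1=2029 / 4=507.25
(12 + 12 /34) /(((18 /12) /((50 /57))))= 7000 /969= 7.22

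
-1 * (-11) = 11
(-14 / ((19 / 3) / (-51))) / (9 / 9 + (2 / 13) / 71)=1977066 / 17575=112.49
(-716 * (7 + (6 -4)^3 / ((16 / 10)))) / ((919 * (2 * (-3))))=1432 / 919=1.56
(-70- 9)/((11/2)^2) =-316/121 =-2.61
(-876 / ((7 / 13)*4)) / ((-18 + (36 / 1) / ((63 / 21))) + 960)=-949 / 2226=-0.43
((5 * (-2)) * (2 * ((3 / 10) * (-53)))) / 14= 159 / 7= 22.71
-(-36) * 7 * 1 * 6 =1512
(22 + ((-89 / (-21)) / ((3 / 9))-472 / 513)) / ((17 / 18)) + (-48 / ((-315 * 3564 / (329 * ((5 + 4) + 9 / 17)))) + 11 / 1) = 17502773 / 373065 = 46.92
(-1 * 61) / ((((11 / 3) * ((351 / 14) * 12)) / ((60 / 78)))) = -2135 / 50193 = -0.04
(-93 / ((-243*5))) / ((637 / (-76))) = -0.01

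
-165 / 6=-55 / 2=-27.50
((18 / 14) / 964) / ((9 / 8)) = 2 / 1687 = 0.00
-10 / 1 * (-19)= 190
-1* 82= -82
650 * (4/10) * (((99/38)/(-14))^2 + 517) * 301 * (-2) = -409001319155/5054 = -80926260.22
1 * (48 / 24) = 2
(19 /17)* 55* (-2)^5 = -33440 /17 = -1967.06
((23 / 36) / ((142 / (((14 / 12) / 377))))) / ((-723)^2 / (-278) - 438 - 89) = -3197 / 552756751560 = -0.00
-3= -3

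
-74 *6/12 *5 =-185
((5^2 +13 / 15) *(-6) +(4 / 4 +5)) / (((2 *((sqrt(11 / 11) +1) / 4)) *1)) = -746 / 5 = -149.20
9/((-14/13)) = -117/14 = -8.36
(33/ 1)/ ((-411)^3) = -11/ 23142177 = -0.00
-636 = -636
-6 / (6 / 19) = -19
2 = 2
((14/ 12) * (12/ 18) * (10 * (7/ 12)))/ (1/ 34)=4165/ 27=154.26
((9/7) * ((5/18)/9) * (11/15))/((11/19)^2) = 361/4158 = 0.09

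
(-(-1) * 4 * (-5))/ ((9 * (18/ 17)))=-170/ 81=-2.10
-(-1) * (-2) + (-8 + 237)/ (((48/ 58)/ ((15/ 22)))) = 32853/ 176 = 186.66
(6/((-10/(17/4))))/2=-51/40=-1.28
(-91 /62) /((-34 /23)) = 2093 /2108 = 0.99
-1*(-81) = 81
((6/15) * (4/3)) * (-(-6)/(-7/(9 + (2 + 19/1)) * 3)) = -32/7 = -4.57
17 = 17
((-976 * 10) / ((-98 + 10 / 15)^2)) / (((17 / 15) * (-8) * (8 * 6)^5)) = 1525 / 3419771240448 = 0.00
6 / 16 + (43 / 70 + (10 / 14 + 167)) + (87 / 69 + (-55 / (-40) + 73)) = 786773 / 3220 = 244.34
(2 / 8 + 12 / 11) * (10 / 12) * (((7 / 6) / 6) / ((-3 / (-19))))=39235 / 28512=1.38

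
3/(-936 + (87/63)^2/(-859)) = -1136457/354575425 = -0.00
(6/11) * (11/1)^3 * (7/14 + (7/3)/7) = 605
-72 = -72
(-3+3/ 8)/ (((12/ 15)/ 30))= -1575/ 16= -98.44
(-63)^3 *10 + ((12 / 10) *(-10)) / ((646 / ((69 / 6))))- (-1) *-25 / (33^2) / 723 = -635902283983088 / 254313081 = -2500470.21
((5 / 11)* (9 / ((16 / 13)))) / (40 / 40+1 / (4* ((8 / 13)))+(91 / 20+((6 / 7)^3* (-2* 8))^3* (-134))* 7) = 33724085850 / 9735398205292771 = 0.00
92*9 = 828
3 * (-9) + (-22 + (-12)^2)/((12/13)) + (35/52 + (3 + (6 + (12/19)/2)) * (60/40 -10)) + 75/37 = 3145559/109668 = 28.68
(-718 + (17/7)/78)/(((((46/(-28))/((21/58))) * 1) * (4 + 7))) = 2744077/190762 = 14.38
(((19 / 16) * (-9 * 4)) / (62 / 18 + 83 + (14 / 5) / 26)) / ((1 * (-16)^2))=-100035 / 51848192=-0.00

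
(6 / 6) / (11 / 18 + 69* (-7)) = -18 / 8683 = -0.00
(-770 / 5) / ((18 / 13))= -1001 / 9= -111.22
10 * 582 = 5820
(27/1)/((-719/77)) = -2079/719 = -2.89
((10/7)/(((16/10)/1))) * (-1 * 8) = -50/7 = -7.14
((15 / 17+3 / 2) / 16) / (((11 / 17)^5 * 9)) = 751689 / 5153632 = 0.15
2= 2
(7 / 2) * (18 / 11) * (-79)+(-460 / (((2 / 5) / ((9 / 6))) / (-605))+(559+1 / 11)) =11481048 / 11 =1043731.64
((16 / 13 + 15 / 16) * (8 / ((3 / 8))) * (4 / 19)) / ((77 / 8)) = 5248 / 5187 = 1.01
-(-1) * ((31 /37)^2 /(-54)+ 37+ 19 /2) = 1718299 /36963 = 46.49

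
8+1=9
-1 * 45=-45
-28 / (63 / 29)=-116 / 9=-12.89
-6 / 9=-2 / 3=-0.67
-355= -355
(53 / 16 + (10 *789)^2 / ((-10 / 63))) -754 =-6275023691 / 16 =-392188980.69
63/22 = 2.86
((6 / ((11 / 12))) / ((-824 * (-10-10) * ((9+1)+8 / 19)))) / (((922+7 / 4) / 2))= 19 / 230253925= 0.00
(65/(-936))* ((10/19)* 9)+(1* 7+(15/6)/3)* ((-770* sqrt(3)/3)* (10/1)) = -180950* sqrt(3)/9 -25/76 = -34824.17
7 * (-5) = -35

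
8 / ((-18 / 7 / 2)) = -6.22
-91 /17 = -5.35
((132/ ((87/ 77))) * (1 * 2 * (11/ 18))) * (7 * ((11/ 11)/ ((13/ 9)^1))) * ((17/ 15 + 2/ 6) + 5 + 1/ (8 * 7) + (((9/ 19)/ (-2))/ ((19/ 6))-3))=9633470539/ 4082910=2359.46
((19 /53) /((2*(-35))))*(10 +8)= -171 /1855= -0.09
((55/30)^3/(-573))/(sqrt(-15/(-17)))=-1331 * sqrt(255)/1856520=-0.01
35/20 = 7/4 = 1.75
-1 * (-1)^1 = 1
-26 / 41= -0.63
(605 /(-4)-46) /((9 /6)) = -263 /2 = -131.50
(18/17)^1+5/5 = 35/17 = 2.06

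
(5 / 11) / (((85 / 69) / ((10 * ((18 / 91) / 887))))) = 12420 / 15094079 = 0.00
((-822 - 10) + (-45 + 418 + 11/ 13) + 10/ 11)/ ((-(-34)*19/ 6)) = -196158/ 46189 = -4.25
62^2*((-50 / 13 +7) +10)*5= 3286620 / 13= 252816.92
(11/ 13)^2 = 121/ 169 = 0.72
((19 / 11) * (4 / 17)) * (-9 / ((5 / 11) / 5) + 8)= -6916 / 187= -36.98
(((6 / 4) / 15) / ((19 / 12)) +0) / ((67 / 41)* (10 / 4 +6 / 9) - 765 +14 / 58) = -42804 / 514792745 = -0.00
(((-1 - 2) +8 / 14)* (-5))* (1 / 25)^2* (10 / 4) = 17 / 350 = 0.05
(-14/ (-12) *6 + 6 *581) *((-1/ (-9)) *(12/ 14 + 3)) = 1497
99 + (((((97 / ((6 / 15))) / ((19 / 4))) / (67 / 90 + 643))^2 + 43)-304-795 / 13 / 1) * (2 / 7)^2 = 56118549181429599 / 771895734943333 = 72.70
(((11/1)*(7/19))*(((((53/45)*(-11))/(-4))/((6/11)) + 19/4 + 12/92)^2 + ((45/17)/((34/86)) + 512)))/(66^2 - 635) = 8729043640182173/12607073846481600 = 0.69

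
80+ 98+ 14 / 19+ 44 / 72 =61337 / 342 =179.35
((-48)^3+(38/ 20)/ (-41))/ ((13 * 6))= -3487903/ 2460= -1417.85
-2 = -2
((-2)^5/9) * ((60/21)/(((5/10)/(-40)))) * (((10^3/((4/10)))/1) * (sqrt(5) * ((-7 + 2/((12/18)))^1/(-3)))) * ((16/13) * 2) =16384000000 * sqrt(5)/2457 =14910760.17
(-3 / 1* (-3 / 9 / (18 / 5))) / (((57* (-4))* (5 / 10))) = -5 / 2052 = -0.00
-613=-613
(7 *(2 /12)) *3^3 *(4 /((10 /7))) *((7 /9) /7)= 49 /5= 9.80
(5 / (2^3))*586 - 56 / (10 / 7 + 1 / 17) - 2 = 231233 / 708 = 326.60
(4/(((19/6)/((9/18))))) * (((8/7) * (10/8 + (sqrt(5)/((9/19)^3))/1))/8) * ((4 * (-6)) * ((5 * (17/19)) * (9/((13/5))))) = -258400 * sqrt(5)/819 - 1377000/32851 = -747.41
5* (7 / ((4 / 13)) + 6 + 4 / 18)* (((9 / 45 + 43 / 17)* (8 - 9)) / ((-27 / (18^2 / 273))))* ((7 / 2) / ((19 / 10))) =32.02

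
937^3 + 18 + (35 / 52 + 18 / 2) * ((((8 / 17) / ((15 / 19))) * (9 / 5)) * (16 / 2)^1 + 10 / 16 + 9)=145445783613027 / 176800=822657147.13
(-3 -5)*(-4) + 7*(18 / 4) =127 / 2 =63.50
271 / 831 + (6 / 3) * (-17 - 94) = -184211 / 831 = -221.67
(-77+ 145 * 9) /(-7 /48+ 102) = 58944 /4889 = 12.06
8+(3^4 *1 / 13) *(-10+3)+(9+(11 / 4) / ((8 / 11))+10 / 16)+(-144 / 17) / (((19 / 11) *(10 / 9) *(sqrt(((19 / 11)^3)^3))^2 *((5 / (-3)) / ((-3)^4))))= -22375059870238266151 / 1083972514379216800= -20.64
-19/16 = -1.19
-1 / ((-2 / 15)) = 7.50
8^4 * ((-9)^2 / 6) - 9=55287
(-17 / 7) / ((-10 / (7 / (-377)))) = -0.00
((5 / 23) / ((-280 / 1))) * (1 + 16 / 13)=-29 / 16744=-0.00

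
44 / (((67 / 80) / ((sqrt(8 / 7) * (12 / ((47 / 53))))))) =4477440 * sqrt(14) / 22043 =760.02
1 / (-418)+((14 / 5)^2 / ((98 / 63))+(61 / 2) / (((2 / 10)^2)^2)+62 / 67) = 19068.46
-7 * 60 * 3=-1260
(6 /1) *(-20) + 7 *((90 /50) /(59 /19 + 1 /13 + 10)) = -1938039 /16280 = -119.04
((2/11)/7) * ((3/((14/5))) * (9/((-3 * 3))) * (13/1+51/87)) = -5910/15631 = -0.38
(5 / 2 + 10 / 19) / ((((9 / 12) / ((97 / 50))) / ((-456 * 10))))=-35696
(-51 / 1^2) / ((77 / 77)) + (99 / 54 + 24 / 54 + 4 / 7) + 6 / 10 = -29957 / 630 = -47.55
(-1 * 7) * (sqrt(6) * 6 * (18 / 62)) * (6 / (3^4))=-28 * sqrt(6) / 31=-2.21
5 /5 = 1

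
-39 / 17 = -2.29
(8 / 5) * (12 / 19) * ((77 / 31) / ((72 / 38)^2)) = 2926 / 4185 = 0.70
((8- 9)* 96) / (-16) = 6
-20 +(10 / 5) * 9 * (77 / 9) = 134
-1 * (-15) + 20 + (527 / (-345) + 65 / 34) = 415057 / 11730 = 35.38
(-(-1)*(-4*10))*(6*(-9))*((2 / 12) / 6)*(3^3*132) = 213840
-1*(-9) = 9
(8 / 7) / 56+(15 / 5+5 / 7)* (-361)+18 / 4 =-130961 / 98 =-1336.34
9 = 9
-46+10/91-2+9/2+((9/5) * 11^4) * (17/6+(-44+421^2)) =2124799460561/455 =4669888924.31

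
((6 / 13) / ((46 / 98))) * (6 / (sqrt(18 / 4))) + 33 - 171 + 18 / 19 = -2604 / 19 + 588 * sqrt(2) / 299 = -134.27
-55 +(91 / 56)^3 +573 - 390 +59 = 97941 / 512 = 191.29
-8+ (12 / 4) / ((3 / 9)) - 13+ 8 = -4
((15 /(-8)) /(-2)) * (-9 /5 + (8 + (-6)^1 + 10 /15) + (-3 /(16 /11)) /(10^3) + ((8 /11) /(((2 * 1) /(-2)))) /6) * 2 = 392511 /281600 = 1.39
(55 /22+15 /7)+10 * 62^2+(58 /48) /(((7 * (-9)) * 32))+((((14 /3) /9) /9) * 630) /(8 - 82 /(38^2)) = 711264893147 /18498816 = 38449.21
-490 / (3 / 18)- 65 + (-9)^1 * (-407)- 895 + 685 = 448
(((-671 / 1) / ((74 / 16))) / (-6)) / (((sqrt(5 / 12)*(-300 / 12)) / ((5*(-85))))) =91256*sqrt(15) / 555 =636.82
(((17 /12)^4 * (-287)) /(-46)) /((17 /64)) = 1410031 /14904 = 94.61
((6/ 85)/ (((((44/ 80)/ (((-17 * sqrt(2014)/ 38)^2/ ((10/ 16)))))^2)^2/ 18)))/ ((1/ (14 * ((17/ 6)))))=909023939808619298291712/ 9540148805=95284042040539.15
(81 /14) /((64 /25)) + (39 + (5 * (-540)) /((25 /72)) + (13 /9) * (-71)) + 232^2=370836785 /8064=45986.70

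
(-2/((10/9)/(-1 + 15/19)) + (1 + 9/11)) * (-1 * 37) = -84952/1045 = -81.29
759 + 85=844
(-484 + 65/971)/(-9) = 52211/971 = 53.77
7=7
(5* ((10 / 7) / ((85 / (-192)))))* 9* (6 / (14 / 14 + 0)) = -103680 / 119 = -871.26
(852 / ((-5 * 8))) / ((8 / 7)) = -1491 / 80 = -18.64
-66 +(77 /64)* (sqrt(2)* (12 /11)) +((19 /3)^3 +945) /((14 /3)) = 21* sqrt(2) /16 +12029 /63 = 192.79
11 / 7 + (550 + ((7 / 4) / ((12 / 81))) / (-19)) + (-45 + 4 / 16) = 506.20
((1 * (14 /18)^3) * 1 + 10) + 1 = 8362 /729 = 11.47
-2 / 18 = -1 / 9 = -0.11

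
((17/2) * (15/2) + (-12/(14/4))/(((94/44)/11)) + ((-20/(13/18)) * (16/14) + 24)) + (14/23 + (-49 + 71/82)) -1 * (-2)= -114176941/16132844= -7.08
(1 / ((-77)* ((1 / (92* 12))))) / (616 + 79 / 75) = -82800 / 3563483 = -0.02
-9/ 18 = -1/ 2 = -0.50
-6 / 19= -0.32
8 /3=2.67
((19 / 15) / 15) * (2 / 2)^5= 19 / 225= 0.08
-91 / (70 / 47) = -611 / 10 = -61.10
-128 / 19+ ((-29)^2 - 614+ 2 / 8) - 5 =16379 / 76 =215.51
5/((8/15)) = 75/8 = 9.38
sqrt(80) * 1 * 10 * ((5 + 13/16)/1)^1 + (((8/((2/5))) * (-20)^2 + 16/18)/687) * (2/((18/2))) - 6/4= 121091/111294 + 465 * sqrt(5)/2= 520.97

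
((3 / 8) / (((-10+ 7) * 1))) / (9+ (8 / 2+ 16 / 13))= -13 / 1480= -0.01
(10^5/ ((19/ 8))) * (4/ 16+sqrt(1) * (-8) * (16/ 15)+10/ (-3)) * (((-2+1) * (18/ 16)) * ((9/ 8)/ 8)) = 11761875/ 152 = 77380.76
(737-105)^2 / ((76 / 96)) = 9586176 / 19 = 504535.58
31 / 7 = 4.43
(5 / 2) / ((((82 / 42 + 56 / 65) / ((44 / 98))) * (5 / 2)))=0.16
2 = 2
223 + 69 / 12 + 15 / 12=230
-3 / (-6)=1 / 2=0.50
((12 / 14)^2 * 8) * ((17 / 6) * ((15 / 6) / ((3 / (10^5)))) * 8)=544000000 / 49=11102040.82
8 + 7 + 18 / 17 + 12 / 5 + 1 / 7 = 18.60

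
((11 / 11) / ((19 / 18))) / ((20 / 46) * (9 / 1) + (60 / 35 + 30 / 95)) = 161 / 1010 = 0.16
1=1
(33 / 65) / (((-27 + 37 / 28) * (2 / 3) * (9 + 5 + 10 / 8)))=-5544 / 2850835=-0.00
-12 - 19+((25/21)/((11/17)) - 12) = -41.16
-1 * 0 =0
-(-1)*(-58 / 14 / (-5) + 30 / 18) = 262 / 105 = 2.50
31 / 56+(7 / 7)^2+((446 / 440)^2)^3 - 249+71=-139177504454267577 / 793659328000000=-175.36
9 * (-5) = -45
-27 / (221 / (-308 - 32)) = 540 / 13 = 41.54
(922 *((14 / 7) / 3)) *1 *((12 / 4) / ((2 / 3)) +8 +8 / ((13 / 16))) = 535682 / 39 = 13735.44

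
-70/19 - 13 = -16.68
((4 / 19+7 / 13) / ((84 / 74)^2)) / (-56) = -253265 / 24399648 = -0.01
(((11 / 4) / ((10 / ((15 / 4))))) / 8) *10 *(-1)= -1.29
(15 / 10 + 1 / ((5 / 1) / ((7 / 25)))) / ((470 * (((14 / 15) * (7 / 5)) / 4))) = 0.01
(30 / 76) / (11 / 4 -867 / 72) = -0.04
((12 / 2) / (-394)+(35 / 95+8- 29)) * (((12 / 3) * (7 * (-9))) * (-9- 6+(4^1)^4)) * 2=2507843.81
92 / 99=0.93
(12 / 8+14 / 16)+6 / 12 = 23 / 8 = 2.88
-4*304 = -1216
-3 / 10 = -0.30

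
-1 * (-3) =3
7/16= 0.44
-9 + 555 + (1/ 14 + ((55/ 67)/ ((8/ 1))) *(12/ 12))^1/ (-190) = 389231827/ 712880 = 546.00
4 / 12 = 1 / 3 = 0.33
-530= -530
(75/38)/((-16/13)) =-975/608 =-1.60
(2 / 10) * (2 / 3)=2 / 15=0.13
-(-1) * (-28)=-28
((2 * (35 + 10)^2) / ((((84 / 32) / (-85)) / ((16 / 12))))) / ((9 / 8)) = -1088000 / 7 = -155428.57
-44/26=-22/13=-1.69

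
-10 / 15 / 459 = -2 / 1377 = -0.00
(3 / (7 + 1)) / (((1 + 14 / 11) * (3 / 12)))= 33 / 50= 0.66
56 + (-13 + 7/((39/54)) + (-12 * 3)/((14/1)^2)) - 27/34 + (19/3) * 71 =32576741/64974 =501.38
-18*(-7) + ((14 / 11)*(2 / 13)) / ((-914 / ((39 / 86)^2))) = 2342319777 / 18589846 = 126.00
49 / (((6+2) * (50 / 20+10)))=0.49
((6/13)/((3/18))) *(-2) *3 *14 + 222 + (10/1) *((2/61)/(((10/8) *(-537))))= -4520674/425841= -10.62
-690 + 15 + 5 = -670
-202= -202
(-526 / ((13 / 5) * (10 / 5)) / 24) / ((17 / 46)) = -30245 / 2652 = -11.40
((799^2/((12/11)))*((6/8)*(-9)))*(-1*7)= 442411893/16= 27650743.31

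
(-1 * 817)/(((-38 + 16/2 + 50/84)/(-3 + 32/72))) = -13846/195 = -71.01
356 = 356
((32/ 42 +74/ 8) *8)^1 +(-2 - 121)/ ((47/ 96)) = -168914/ 987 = -171.14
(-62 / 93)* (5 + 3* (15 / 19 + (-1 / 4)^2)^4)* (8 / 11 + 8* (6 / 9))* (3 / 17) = -1405079174075 / 299458891776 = -4.69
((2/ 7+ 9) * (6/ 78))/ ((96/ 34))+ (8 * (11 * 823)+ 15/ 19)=72425.04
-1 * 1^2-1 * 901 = -902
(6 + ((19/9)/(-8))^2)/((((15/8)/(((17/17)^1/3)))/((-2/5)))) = -6293/14580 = -0.43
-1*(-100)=100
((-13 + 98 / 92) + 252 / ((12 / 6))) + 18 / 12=2658 / 23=115.57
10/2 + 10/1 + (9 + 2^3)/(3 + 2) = 92/5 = 18.40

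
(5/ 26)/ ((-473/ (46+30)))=-190/ 6149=-0.03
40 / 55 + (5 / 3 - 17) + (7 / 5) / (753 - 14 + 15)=-1816909 / 124410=-14.60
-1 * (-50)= 50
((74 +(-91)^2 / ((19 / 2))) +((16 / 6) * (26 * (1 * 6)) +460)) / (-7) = -34612 / 133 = -260.24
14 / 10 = 7 / 5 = 1.40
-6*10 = -60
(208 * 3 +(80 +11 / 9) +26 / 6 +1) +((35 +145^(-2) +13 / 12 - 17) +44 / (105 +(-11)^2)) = 62422451143 / 85529700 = 729.83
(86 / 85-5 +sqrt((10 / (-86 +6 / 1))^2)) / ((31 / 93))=-7881 / 680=-11.59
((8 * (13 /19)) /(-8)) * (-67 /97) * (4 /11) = 3484 /20273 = 0.17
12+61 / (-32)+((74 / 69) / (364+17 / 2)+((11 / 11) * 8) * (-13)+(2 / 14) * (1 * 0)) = -154467289 / 1644960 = -93.90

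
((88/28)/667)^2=484/21799561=0.00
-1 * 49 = -49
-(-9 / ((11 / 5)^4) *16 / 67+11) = -10700417 / 980947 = -10.91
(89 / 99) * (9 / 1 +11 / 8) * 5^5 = 23084375 / 792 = 29146.94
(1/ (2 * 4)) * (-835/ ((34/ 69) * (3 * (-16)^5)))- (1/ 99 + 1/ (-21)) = 7428838537/ 197652381696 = 0.04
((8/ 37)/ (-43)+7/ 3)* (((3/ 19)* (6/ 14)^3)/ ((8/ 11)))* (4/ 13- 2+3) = 56109537/ 1078328888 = 0.05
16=16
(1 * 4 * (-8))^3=-32768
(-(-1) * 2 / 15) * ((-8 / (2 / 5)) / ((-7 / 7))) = 8 / 3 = 2.67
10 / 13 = 0.77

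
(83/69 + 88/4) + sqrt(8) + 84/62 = 2*sqrt(2) + 52529/2139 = 27.39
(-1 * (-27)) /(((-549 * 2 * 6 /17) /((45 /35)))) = -153 /1708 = -0.09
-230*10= -2300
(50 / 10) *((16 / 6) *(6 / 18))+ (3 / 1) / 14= 587 / 126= 4.66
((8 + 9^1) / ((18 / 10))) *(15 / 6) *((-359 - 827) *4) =-1008100 / 9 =-112011.11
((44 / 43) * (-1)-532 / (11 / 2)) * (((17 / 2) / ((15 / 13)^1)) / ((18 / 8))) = -6812104 / 21285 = -320.04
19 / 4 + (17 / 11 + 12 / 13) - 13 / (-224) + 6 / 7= 260539 / 32032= 8.13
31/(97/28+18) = 868/601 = 1.44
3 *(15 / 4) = 45 / 4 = 11.25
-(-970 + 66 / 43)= 41644 / 43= 968.47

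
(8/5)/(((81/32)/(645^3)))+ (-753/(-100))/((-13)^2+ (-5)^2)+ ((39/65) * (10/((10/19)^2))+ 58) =9871593758471/58200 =169615013.03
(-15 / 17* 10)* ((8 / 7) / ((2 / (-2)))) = 1200 / 119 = 10.08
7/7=1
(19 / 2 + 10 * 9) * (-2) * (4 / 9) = -796 / 9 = -88.44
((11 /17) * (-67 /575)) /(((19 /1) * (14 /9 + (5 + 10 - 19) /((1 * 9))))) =-6633 /1857250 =-0.00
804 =804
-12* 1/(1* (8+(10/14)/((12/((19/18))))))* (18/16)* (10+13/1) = -469476/12191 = -38.51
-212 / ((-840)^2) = -53 / 176400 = -0.00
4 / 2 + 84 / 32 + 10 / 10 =45 / 8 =5.62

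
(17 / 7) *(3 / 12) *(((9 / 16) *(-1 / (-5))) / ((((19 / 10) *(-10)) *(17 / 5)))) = -9 / 8512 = -0.00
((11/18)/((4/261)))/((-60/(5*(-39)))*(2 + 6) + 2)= 143/16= 8.94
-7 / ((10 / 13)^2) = -1183 / 100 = -11.83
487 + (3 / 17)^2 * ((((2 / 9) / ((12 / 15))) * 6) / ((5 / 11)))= 140776 / 289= 487.11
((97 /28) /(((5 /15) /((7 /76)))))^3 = 24642171 /28094464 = 0.88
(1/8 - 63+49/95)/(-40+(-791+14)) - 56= -34724127/620920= -55.92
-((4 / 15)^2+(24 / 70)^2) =-0.19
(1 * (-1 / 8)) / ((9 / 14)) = -7 / 36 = -0.19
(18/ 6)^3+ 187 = 214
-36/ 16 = -9/ 4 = -2.25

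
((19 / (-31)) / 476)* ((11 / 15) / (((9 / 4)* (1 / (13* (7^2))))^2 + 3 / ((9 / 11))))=-48460412 / 188180071745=-0.00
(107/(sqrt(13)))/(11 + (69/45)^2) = 24075 *sqrt(13)/39052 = 2.22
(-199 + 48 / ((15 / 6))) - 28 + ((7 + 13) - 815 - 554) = -7784 / 5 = -1556.80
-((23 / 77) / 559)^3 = -12167 / 79745759600507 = -0.00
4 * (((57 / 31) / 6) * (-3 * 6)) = -684 / 31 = -22.06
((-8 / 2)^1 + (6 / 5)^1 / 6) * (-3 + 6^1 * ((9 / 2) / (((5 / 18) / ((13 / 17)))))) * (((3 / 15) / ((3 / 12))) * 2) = -921576 / 2125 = -433.68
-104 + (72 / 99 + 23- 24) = -1147 / 11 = -104.27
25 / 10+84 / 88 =38 / 11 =3.45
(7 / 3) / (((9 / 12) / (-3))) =-9.33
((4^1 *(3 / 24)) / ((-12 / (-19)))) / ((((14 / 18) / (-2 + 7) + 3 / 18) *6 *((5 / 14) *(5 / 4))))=133 / 145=0.92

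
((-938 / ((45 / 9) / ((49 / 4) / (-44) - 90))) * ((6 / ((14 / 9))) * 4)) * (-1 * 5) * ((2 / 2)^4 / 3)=-9581067 / 22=-435503.05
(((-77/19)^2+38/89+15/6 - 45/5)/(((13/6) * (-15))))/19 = -665121/39679315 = -0.02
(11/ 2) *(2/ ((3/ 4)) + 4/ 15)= 242/ 15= 16.13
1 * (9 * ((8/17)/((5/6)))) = 432/85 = 5.08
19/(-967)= -19/967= -0.02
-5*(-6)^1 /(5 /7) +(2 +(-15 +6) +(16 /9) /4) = 319 /9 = 35.44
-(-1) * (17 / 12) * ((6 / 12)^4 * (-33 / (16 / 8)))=-187 / 128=-1.46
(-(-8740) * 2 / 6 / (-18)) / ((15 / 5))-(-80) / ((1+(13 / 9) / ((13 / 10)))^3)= -25249910 / 555579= -45.45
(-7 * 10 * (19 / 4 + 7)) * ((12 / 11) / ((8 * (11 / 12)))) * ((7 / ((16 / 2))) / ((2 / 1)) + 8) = -1998675 / 1936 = -1032.37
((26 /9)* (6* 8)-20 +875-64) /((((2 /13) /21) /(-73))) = -18527327 /2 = -9263663.50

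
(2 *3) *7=42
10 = 10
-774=-774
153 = 153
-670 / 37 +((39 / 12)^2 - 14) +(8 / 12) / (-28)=-268151 / 12432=-21.57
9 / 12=3 / 4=0.75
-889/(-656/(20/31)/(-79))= -351155/5084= -69.07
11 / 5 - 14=-59 / 5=-11.80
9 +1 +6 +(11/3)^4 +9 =16666/81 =205.75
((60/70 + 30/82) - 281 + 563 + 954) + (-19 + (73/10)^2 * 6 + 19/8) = 88415401/57400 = 1540.34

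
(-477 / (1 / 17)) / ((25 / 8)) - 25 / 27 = -1752169 / 675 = -2595.81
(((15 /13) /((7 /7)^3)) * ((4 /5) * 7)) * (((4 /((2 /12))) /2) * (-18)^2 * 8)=2612736 /13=200979.69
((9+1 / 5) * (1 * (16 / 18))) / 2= 184 / 45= 4.09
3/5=0.60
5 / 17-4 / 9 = -23 / 153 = -0.15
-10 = -10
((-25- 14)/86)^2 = 1521/7396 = 0.21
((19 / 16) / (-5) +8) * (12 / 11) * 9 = 16767 / 220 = 76.21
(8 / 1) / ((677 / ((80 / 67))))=640 / 45359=0.01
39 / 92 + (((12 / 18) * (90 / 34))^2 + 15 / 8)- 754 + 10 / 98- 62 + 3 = -2104001929 / 2605624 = -807.48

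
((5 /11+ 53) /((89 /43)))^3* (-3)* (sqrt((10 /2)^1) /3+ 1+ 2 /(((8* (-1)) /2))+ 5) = -24245358159456 /85301249- 16163572106304* sqrt(5) /938313739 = -322751.09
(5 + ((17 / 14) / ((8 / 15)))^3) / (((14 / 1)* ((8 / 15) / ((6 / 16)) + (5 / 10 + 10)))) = 1062270675 / 10552414208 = 0.10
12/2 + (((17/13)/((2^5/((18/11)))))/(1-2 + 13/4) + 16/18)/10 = 313609/51480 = 6.09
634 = 634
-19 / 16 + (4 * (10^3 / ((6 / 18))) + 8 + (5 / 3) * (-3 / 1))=192029 / 16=12001.81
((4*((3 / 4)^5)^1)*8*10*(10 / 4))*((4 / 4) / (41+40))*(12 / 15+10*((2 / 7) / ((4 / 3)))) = 1545 / 224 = 6.90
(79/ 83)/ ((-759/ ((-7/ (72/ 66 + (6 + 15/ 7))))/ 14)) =686/ 51543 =0.01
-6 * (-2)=12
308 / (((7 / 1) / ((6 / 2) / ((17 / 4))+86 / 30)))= 40084 / 255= 157.19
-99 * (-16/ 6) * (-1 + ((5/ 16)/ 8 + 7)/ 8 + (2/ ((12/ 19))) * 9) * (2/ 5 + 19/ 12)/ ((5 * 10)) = 297.19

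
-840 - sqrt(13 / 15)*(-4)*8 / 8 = -840+4*sqrt(195) / 15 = -836.28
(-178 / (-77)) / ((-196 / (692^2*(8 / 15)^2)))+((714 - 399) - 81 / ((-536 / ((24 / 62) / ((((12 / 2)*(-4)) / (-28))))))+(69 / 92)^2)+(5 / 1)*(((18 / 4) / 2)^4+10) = -502269242117539 / 451383609600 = -1112.73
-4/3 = -1.33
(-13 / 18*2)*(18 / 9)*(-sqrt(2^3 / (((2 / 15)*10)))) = 26*sqrt(6) / 9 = 7.08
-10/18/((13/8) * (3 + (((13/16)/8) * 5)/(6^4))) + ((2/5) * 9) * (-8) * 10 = -1864234656/6470477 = -288.11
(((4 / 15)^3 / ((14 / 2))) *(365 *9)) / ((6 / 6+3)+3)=4672 / 3675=1.27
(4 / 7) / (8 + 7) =4 / 105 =0.04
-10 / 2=-5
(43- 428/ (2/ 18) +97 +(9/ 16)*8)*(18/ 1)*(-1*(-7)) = -467145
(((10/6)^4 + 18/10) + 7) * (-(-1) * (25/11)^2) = 836125/9801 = 85.31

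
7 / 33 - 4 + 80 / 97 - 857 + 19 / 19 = -2749541 / 3201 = -858.96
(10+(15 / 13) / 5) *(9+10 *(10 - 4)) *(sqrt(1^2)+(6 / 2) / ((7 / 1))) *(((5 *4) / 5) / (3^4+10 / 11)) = 576840 / 11713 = 49.25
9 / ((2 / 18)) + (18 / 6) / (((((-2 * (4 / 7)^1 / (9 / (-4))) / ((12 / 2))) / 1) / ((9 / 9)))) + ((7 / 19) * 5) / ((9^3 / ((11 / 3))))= 77419399 / 664848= 116.45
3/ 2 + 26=55/ 2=27.50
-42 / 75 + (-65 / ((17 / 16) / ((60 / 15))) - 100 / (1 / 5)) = -316738 / 425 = -745.27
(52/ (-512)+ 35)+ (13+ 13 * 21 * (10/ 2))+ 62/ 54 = 4886945/ 3456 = 1414.05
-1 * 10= -10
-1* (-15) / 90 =1 / 6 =0.17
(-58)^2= 3364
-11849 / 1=-11849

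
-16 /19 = -0.84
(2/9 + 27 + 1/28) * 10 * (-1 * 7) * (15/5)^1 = -34345/6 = -5724.17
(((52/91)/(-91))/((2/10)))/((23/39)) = -60/1127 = -0.05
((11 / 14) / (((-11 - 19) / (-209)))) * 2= 2299 / 210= 10.95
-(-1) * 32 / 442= 16 / 221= 0.07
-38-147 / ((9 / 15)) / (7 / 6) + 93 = -155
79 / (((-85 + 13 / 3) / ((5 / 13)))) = -1185 / 3146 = -0.38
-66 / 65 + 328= 21254 / 65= 326.98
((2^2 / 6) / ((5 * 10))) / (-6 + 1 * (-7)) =-1 / 975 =-0.00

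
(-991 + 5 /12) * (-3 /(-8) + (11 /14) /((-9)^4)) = -1638325775 /4408992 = -371.59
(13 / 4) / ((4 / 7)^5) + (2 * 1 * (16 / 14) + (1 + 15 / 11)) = 18290175 / 315392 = 57.99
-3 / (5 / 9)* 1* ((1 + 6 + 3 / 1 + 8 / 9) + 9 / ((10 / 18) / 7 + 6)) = -127911 / 1915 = -66.79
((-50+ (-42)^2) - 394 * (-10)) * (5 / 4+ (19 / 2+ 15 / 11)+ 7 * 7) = 691073 / 2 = 345536.50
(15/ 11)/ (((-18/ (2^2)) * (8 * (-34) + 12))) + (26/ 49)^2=582409/ 2060058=0.28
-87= -87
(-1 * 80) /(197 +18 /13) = -1040 /2579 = -0.40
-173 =-173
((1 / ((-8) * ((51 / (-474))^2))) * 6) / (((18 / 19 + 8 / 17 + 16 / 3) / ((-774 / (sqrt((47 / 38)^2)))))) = 15694404966 / 2613529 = 6005.06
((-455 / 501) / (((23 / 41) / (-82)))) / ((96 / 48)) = 764855 / 11523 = 66.38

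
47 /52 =0.90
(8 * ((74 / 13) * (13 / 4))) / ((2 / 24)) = 1776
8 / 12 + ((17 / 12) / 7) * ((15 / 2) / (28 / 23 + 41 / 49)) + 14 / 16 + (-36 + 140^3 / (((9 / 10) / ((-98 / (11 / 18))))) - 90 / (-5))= -29881502400707 / 61116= -488930924.81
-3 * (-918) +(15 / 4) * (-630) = 783 / 2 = 391.50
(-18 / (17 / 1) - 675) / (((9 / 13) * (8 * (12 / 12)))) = -16601 / 136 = -122.07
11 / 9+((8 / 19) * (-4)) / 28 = 1.16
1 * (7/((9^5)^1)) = 7/59049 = 0.00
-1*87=-87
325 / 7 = 46.43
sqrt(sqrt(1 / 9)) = sqrt(3) / 3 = 0.58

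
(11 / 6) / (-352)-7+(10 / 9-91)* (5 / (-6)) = 117335 / 1728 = 67.90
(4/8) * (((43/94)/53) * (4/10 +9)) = 43/1060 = 0.04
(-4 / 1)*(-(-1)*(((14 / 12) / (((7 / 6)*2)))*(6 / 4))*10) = -30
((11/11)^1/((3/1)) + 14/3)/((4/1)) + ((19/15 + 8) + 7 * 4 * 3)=5671/60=94.52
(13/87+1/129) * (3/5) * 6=3528/6235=0.57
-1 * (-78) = 78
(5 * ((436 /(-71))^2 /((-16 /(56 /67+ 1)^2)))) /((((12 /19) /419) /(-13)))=31004372396595 /90516196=342528.45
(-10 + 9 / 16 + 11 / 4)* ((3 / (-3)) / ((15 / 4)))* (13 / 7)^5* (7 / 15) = 39728351 / 2160900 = 18.39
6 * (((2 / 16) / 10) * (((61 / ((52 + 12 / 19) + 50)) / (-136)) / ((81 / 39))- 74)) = -40760359 / 7344000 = -5.55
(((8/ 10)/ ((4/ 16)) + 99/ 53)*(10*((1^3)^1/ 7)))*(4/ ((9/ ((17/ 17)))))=10744/ 3339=3.22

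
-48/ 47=-1.02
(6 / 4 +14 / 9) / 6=55 / 108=0.51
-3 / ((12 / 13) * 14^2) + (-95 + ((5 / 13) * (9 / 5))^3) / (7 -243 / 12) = 650730363 / 91289744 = 7.13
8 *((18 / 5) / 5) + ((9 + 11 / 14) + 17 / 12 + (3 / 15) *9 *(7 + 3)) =73421 / 2100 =34.96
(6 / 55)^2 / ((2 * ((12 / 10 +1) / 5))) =18 / 1331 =0.01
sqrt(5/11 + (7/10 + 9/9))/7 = sqrt(26070)/770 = 0.21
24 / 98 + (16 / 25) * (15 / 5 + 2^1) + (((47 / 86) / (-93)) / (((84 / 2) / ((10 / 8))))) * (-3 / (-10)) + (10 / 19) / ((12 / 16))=823364131 / 198563680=4.15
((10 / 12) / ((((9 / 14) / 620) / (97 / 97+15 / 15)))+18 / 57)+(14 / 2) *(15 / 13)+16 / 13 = 10783979 / 6669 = 1617.03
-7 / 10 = -0.70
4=4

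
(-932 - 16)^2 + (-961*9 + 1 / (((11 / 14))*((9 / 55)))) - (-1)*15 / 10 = 16021157 / 18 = 890064.28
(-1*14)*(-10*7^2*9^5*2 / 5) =162030456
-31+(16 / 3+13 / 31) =-2348 / 93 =-25.25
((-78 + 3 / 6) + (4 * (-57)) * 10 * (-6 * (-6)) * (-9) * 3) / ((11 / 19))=84211135 / 22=3827778.86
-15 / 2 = -7.50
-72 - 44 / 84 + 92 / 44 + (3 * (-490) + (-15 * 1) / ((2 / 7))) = -735935 / 462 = -1592.93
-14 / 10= -7 / 5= -1.40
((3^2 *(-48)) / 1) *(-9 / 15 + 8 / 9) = -624 / 5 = -124.80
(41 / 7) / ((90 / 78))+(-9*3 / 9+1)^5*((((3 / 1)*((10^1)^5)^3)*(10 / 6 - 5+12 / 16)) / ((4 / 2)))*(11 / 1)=143220000000000000533 / 105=1364000000000000005.08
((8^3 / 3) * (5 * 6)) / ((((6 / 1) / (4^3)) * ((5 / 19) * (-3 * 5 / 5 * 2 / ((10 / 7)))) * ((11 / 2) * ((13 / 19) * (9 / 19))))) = -2247557120 / 81081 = -27719.90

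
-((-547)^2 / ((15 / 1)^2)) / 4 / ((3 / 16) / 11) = -13165196 / 675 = -19503.99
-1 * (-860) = 860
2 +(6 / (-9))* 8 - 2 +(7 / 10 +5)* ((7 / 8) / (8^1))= -9043 / 1920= -4.71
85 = 85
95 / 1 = 95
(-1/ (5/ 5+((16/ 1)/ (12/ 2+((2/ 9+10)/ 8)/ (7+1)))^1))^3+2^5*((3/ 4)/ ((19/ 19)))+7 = 1006563338898/ 32492296871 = 30.98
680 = 680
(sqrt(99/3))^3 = 33*sqrt(33) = 189.57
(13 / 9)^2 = 169 / 81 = 2.09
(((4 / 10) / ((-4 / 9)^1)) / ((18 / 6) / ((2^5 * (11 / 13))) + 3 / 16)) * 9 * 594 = -2822688 / 175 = -16129.65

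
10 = 10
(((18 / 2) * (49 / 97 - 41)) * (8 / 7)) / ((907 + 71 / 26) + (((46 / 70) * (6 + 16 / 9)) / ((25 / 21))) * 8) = -551491200 / 1250005729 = -0.44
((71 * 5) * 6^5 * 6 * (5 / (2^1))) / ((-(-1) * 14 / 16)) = 331257600 / 7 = 47322514.29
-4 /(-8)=1 /2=0.50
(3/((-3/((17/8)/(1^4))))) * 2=-17/4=-4.25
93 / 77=1.21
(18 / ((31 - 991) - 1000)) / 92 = -9 / 90160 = -0.00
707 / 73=9.68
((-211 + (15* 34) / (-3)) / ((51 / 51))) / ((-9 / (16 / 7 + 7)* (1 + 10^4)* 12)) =0.00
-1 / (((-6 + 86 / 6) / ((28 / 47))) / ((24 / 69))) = -672 / 27025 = -0.02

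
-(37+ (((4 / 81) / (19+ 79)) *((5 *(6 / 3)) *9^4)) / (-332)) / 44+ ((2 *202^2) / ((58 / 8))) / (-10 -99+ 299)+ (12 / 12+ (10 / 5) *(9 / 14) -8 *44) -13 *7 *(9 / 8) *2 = -244558134727 / 493001740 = -496.06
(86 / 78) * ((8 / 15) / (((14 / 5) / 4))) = 688 / 819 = 0.84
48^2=2304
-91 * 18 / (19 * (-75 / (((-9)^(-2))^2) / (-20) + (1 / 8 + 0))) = -0.00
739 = 739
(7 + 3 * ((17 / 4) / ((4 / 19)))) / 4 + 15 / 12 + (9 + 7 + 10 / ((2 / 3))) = 3145 / 64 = 49.14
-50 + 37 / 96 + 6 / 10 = -23527 / 480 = -49.01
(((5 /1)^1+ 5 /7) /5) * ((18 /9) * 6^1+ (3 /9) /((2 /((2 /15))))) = 4328 /315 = 13.74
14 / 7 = 2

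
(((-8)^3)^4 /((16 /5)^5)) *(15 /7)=438857142.86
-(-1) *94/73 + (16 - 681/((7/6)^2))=-1727830/3577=-483.04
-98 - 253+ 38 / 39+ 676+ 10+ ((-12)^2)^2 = 821807 / 39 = 21071.97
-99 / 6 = -33 / 2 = -16.50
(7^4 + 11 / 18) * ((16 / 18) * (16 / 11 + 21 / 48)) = 4039.07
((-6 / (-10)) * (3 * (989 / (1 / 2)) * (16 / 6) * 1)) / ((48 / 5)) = 989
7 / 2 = 3.50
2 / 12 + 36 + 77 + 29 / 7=4927 / 42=117.31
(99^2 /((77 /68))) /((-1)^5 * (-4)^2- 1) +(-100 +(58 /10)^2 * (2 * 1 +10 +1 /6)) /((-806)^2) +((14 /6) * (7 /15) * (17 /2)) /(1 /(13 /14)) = -1024297971937 /2046353400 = -500.55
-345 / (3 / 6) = -690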